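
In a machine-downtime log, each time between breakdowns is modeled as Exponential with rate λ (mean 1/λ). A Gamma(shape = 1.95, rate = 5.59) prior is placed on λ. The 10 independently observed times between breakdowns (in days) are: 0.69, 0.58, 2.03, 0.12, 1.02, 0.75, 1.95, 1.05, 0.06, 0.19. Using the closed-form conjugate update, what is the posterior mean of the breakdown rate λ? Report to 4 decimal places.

0.8517

With a Gamma(shape α, rate β) prior on the exponential rate λ, the posterior after n observations with total T = Σxᵢ is Gamma(α+n, β+T).
Sum of observations T = 8.44 days; n = 10.
Posterior: Gamma(1.95+10, 5.59+8.44) = Gamma(11.95, 14.03).
Posterior mean of λ = α/β = 11.95/14.03 = 0.8517.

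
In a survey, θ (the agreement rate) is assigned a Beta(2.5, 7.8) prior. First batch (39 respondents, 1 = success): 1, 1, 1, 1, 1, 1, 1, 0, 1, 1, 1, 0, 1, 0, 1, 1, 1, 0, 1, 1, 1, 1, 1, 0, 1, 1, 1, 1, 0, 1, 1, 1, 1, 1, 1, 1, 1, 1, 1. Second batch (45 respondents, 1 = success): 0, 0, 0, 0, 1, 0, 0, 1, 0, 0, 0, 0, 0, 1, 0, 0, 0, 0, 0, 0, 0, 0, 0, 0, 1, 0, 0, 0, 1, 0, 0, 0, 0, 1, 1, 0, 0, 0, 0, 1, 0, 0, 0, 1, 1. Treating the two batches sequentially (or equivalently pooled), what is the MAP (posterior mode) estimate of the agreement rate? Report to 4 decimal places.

The Beta prior is conjugate to a Binomial/Bernoulli likelihood; the update adds successes to α and failures to β.
After batch 1: Beta(2.5+33, 7.8+6) = Beta(35.5, 13.8).
After batch 2: Beta(35.5+10, 13.8+35) = Beta(45.5, 48.8).
Mode of Beta(a,b) for a,b>1 is (a−1)/(a+b−2) = 44.5/92.3 = 0.4821.

0.4821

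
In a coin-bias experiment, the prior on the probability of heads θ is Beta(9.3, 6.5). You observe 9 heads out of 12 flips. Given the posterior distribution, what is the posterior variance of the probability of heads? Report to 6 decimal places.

The Beta prior is conjugate to a Binomial/Bernoulli likelihood; the update adds successes to α and failures to β.
Posterior: Beta(α+k, β+n−k) = Beta(9.3+9, 6.5+3) = Beta(18.3, 9.5).
Var = αβ/((α+β)²(α+β+1)) = 18.3·9.5/(27.8²·28.8) = 0.007811.

0.007811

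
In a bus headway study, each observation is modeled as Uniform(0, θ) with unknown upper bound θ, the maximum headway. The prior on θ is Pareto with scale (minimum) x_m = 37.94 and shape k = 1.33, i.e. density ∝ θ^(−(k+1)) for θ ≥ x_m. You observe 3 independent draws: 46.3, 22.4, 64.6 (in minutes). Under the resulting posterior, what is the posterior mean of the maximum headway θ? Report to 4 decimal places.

83.9994

A Pareto(scale x_m, shape k) prior on the upper bound θ of Uniform(0, θ) is conjugate: posterior is Pareto(max(x_m, max xᵢ), k + n).
Sample maximum = 64.6; prior scale x_m = 37.94 → posterior scale = max = 64.60.
Posterior shape = 1.33 + 3 = 4.33.
E[θ|data] = k·x_m/(k−1) = 4.33·64.60/3.33 = 83.9994.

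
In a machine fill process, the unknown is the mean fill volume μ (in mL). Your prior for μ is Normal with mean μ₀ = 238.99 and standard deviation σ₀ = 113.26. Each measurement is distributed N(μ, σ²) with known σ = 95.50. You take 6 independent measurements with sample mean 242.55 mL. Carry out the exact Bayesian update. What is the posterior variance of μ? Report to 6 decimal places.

For Normal data with known variance σ², a Normal(μ₀, σ₀²) prior on μ is conjugate. Posterior precision = 1/σ₀² + n/σ²; posterior mean is the precision-weighted average of μ₀ and x̄.
σ₀² = 113.26² = 12827.8276, σ² = 95.50² = 9120.25; σ² + n·σ₀² = 9120.25 + 6·12827.8276 = 86087.2156.
Posterior precision = 1/σ₀² + n/σ² = 1/12827.8276 + 6/9120.25 = (σ² + n·σ₀²)/(σ₀²σ²) = 86087.2156/(12827.8276·9120.25); posterior variance σₙ² = σ₀²σ²/(σ² + n·σ₀²) = 12827.8276·9120.25/86087.2156 = 1359.005444.

1359.005444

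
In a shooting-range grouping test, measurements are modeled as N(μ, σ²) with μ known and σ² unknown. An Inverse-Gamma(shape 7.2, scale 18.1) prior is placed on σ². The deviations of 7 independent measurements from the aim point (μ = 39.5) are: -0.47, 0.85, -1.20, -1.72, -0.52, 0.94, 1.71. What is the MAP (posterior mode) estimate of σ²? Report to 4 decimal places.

With known mean μ and an Inverse-Gamma(α, β) prior on σ², the Normal likelihood is conjugate: posterior is Inv-Gamma(α + n/2, β + Σ(xᵢ−μ)²/2).
Σ(xᵢ−μ)² = (-0.47)² + (0.85)² + (-1.20)² + (-1.72)² + (-0.52)² + (0.94)² + (1.71)² = 9.4199.
Posterior: Inv-Gamma(7.2 + 7/2, 18.1 + 9.4199/2) = Inv-Gamma(10.70, 22.80995).
Mode = β/(α+1) = 22.80995/11.70 = 1.9496.

1.9496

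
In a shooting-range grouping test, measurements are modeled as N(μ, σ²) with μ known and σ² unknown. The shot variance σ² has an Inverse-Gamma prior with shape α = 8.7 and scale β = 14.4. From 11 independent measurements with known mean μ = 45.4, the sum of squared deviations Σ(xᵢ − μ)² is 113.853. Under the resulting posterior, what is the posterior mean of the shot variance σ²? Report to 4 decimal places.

5.4035

With known mean μ and an Inverse-Gamma(α, β) prior on σ², the Normal likelihood is conjugate: posterior is Inv-Gamma(α + n/2, β + Σ(xᵢ−μ)²/2).
Posterior: Inv-Gamma(8.7 + 11/2, 14.4 + 113.853/2) = Inv-Gamma(14.20, 71.3265).
E[σ²|data] = β/(α−1) = 71.3265/13.20 = 5.4035.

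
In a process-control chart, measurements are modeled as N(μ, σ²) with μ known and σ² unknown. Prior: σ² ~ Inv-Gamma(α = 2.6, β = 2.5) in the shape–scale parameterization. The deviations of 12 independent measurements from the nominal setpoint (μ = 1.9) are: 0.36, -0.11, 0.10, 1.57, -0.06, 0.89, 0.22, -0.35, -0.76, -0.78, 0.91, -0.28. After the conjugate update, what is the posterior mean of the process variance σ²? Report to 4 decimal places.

With known mean μ and an Inverse-Gamma(α, β) prior on σ², the Normal likelihood is conjugate: posterior is Inv-Gamma(α + n/2, β + Σ(xᵢ−μ)²/2).
Σ(xᵢ−μ)² = (0.36)² + (-0.11)² + (0.10)² + (1.57)² + (-0.06)² + (0.89)² + (0.22)² + (-0.35)² + (-0.76)² + (-0.78)² + (0.91)² + (-0.28)² = 5.6757.
Posterior: Inv-Gamma(2.6 + 12/2, 2.5 + 5.6757/2) = Inv-Gamma(8.60, 5.33785).
E[σ²|data] = β/(α−1) = 5.33785/7.60 = 0.7023.

0.7023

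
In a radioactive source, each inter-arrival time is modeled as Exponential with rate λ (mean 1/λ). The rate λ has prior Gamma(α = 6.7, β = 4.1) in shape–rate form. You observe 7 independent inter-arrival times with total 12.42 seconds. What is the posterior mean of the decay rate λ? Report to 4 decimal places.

With a Gamma(shape α, rate β) prior on the exponential rate λ, the posterior after n observations with total T = Σxᵢ is Gamma(α+n, β+T).
Posterior: Gamma(6.7+7, 4.1+12.42) = Gamma(13.7, 16.52).
Posterior mean of λ = α/β = 13.7/16.52 = 0.8293.

0.8293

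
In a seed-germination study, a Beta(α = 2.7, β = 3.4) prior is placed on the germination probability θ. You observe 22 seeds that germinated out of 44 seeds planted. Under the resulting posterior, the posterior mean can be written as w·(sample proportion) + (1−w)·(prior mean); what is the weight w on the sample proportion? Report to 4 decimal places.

0.8782

The Beta prior is conjugate to a Binomial/Bernoulli likelihood; the update adds successes to α and failures to β.
Posterior mean = (α₀+k)/(α₀+β₀+n) = [n/(α₀+β₀+n)]·(k/n) + [(α₀+β₀)/(α₀+β₀+n)]·α₀/(α₀+β₀), so only n and the prior enter the weight.
The weight on the data is w = n/(α₀+β₀+n) = 44/(2.7+3.4+44) = 44/50.1 = 0.8782.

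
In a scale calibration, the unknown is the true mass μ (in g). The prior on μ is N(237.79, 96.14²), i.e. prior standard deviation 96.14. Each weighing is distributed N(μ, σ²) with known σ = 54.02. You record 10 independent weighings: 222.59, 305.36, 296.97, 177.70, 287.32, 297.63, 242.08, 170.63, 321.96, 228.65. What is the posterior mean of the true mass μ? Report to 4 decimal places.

For Normal data with known variance σ², a Normal(μ₀, σ₀²) prior on μ is conjugate. Posterior precision = 1/σ₀² + n/σ²; posterior mean is the precision-weighted average of μ₀ and x̄.
Σxᵢ = 222.59 + 305.36 + 296.97 + 177.70 + 287.32 + 297.63 + 242.08 + 170.63 + 321.96 + 228.65 = 2550.89, so n·x̄ = 2550.89.
σ₀² = 96.14² = 9242.8996, σ² = 54.02² = 2918.1604; σ² + n·σ₀² = 2918.1604 + 10·9242.8996 = 95347.1564.
Posterior mean = (μ₀/σ₀² + n·x̄/σ²)/(1/σ₀² + n/σ²) = (σ²·μ₀ + σ₀²·n·x̄)/(σ² + n·σ₀²) = (2918.1604·237.79 + 9242.8996·2550.89)/95347.1564 = 24271529.52216/95347.1564 = 254.5596.

254.5596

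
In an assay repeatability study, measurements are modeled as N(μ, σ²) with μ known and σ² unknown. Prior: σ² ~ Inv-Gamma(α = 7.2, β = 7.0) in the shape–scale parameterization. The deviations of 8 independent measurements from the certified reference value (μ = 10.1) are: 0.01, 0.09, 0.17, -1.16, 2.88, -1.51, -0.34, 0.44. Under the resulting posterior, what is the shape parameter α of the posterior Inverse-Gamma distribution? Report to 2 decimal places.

With known mean μ and an Inverse-Gamma(α, β) prior on σ², the Normal likelihood is conjugate: posterior is Inv-Gamma(α + n/2, β + Σ(xᵢ−μ)²/2).
Σ(xᵢ−μ)² = (0.01)² + (0.09)² + (0.17)² + (-1.16)² + (2.88)² + (-1.51)² + (-0.34)² + (0.44)² = 12.2664.
Posterior: Inv-Gamma(7.2 + 8/2, 7.0 + 12.2664/2) = Inv-Gamma(11.20, 13.13320).
Posterior α = 11.20.

11.20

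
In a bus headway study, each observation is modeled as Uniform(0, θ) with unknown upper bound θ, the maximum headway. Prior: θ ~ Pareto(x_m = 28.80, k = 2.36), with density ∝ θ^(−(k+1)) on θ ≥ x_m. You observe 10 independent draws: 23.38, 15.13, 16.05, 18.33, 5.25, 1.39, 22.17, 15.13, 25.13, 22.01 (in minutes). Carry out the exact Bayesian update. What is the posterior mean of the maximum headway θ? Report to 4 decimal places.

31.3352

A Pareto(scale x_m, shape k) prior on the upper bound θ of Uniform(0, θ) is conjugate: posterior is Pareto(max(x_m, max xᵢ), k + n).
Sample maximum = 25.13; prior scale x_m = 28.80 → posterior scale = max = 28.80.
Posterior shape = 2.36 + 10 = 12.36.
E[θ|data] = k·x_m/(k−1) = 12.36·28.80/11.36 = 31.3352.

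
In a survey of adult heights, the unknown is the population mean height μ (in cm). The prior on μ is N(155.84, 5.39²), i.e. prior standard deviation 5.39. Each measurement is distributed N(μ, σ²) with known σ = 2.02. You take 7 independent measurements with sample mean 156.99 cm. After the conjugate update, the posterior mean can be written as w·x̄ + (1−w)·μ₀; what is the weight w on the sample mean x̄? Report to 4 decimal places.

For Normal data with known variance σ², a Normal(μ₀, σ₀²) prior on μ is conjugate. Posterior precision = 1/σ₀² + n/σ²; posterior mean is the precision-weighted average of μ₀ and x̄.
σ₀² = 5.39² = 29.0521, σ² = 2.02² = 4.0804. Prior precision 1/σ₀² = 1/29.0521; data precision n/σ² = 7/4.0804.
w = (n/σ²)/(1/σ₀² + n/σ²) = n·σ₀²/(σ² + n·σ₀²) = 7·29.0521/(4.0804 + 7·29.0521) = 203.3647/207.4451 = 0.9803.

0.9803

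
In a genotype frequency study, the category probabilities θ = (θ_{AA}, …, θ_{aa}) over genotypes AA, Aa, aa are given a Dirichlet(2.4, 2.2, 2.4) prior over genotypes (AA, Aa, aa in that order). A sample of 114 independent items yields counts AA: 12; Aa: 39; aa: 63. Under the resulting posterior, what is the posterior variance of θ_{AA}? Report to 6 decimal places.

0.000859

The Dirichlet prior is conjugate to the Multinomial likelihood: each posterior αⱼ = prior αⱼ + observed count nⱼ.
Posterior concentration: (14.4, 41.2, 65.4), total = 121.0.
Var[θ_j] = α_j(Σα−α_j)/((Σα)²(Σα+1)) = 14.4·106.6/(121.0²·122.0) = 0.000859.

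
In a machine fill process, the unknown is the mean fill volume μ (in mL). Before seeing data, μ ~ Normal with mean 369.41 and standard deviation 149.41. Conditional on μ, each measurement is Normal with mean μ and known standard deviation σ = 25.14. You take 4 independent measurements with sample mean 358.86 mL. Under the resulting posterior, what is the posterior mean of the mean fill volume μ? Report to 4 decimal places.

For Normal data with known variance σ², a Normal(μ₀, σ₀²) prior on μ is conjugate. Posterior precision = 1/σ₀² + n/σ²; posterior mean is the precision-weighted average of μ₀ and x̄.
n·x̄ = 4·358.86 = 1435.44.
σ₀² = 149.41² = 22323.3481, σ² = 25.14² = 632.0196; σ² + n·σ₀² = 632.0196 + 4·22323.3481 = 89925.412.
Posterior mean = (μ₀/σ₀² + n·x̄/σ²)/(1/σ₀² + n/σ²) = (σ²·μ₀ + σ₀²·n·x̄)/(σ² + n·σ₀²) = (632.0196·369.41 + 22323.3481·1435.44)/89925.412 = 32277301.1571/89925.412 = 358.9341.

358.9341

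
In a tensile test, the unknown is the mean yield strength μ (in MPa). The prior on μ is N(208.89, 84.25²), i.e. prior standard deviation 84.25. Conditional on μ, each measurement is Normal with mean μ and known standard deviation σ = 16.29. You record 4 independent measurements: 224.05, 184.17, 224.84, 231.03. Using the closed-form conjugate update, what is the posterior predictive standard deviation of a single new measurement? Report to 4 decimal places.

18.1959

For Normal data with known variance σ², a Normal(μ₀, σ₀²) prior on μ is conjugate. Posterior precision = 1/σ₀² + n/σ²; posterior mean is the precision-weighted average of μ₀ and x̄.
σ₀² = 84.25² = 7098.0625, σ² = 16.29² = 265.3641; σ² + n·σ₀² = 265.3641 + 4·7098.0625 = 28657.6141.
Posterior precision = 1/σ₀² + n/σ² = 1/7098.0625 + 4/265.3641 = (σ² + n·σ₀²)/(σ₀²σ²) = 28657.6141/(7098.0625·265.3641); posterior variance σₙ² = σ₀²σ²/(σ² + n·σ₀²) = 7098.0625·265.3641/28657.6141 = 65.726720.
Predictive variance for one new observation = σₙ² + σ² = 7098.0625·265.3641/28657.6141 + 265.3641 = σ²·(σ₀² + 28657.6141)/28657.6141 = 265.3641·35755.6766/28657.6141 = 331.090820; SD = √(265.3641·35755.6766/28657.6141) = 18.1959.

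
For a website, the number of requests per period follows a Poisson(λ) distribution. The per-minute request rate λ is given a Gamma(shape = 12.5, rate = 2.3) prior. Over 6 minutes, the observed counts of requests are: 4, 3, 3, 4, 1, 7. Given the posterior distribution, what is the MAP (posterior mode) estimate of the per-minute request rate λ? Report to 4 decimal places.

With a Gamma(shape α, rate β) prior, the Poisson likelihood is conjugate: the posterior is Gamma(α + ΣXᵢ, β + n).
Sum of counts S = 22 over n = 6 minutes.
Posterior: Gamma(α+S, β+n) = Gamma(12.5+22, 2.3+6) = Gamma(34.5, 8.3).
Mode of Gamma(α,β) for α≥1 is (α−1)/β = 33.5/8.3 = 4.0361.

4.0361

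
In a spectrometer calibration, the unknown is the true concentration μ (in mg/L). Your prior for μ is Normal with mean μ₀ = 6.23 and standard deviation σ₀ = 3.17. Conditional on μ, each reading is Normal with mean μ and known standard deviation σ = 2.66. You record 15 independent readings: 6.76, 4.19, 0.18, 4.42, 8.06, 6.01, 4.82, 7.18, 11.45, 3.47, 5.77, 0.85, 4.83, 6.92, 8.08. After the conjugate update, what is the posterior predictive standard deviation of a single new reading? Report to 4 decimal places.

For Normal data with known variance σ², a Normal(μ₀, σ₀²) prior on μ is conjugate. Posterior precision = 1/σ₀² + n/σ²; posterior mean is the precision-weighted average of μ₀ and x̄.
σ₀² = 3.17² = 10.0489, σ² = 2.66² = 7.0756; σ² + n·σ₀² = 7.0756 + 15·10.0489 = 157.8091.
Posterior precision = 1/σ₀² + n/σ² = 1/10.0489 + 15/7.0756 = (σ² + n·σ₀²)/(σ₀²σ²) = 157.8091/(10.0489·7.0756); posterior variance σₙ² = σ₀²σ²/(σ² + n·σ₀²) = 10.0489·7.0756/157.8091 = 0.450557.
Predictive variance for one new observation = σₙ² + σ² = 10.0489·7.0756/157.8091 + 7.0756 = σ²·(σ₀² + 157.8091)/157.8091 = 7.0756·167.858/157.8091 = 7.526157; SD = √(7.0756·167.858/157.8091) = 2.7434.

2.7434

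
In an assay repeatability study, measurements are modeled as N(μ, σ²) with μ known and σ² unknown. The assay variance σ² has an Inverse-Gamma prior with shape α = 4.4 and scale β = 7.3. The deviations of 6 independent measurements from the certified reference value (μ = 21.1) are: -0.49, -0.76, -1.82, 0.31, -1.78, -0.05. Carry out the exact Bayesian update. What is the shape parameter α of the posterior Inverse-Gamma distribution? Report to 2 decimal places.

With known mean μ and an Inverse-Gamma(α, β) prior on σ², the Normal likelihood is conjugate: posterior is Inv-Gamma(α + n/2, β + Σ(xᵢ−μ)²/2).
Σ(xᵢ−μ)² = (-0.49)² + (-0.76)² + (-1.82)² + (0.31)² + (-1.78)² + (-0.05)² = 7.3971.
Posterior: Inv-Gamma(4.4 + 6/2, 7.3 + 7.3971/2) = Inv-Gamma(7.40, 10.99855).
Posterior α = 7.40.

7.40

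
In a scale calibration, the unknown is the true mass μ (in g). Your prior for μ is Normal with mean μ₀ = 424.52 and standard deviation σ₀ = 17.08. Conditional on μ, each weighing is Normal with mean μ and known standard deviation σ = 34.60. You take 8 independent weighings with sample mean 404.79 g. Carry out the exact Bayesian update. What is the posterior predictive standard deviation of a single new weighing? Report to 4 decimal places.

For Normal data with known variance σ², a Normal(μ₀, σ₀²) prior on μ is conjugate. Posterior precision = 1/σ₀² + n/σ²; posterior mean is the precision-weighted average of μ₀ and x̄.
σ₀² = 17.08² = 291.7264, σ² = 34.60² = 1197.16; σ² + n·σ₀² = 1197.16 + 8·291.7264 = 3530.9712.
Posterior precision = 1/σ₀² + n/σ² = 1/291.7264 + 8/1197.16 = (σ² + n·σ₀²)/(σ₀²σ²) = 3530.9712/(291.7264·1197.16); posterior variance σₙ² = σ₀²σ²/(σ² + n·σ₀²) = 291.7264·1197.16/3530.9712 = 98.908532.
Predictive variance for one new observation = σₙ² + σ² = 291.7264·1197.16/3530.9712 + 1197.16 = σ²·(σ₀² + 3530.9712)/3530.9712 = 1197.16·3822.6976/3530.9712 = 1296.068532; SD = √(1197.16·3822.6976/3530.9712) = 36.0010.

36.0010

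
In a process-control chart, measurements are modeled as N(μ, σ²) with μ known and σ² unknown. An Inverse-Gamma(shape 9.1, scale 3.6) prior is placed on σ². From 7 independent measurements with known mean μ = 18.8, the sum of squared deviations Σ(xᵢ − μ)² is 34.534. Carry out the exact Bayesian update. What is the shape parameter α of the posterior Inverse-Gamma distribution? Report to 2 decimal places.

12.60

With known mean μ and an Inverse-Gamma(α, β) prior on σ², the Normal likelihood is conjugate: posterior is Inv-Gamma(α + n/2, β + Σ(xᵢ−μ)²/2).
Posterior: Inv-Gamma(9.1 + 7/2, 3.6 + 34.534/2) = Inv-Gamma(12.60, 20.8670).
Posterior α = 12.60.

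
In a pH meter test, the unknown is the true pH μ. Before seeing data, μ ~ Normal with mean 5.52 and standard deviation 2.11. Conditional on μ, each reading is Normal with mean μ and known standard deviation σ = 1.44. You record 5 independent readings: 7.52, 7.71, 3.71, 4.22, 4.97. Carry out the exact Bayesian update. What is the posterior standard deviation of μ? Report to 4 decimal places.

For Normal data with known variance σ², a Normal(μ₀, σ₀²) prior on μ is conjugate. Posterior precision = 1/σ₀² + n/σ²; posterior mean is the precision-weighted average of μ₀ and x̄.
σ₀² = 2.11² = 4.4521, σ² = 1.44² = 2.0736; σ² + n·σ₀² = 2.0736 + 5·4.4521 = 24.3341.
Posterior precision = 1/σ₀² + n/σ² = 1/4.4521 + 5/2.0736 = (σ² + n·σ₀²)/(σ₀²σ²) = 24.3341/(4.4521·2.0736); posterior variance σₙ² = σ₀²σ²/(σ² + n·σ₀²) = 4.4521·2.0736/24.3341 = 0.379380.
Posterior SD = √σₙ² = √(4.4521·2.0736/24.3341) = 0.6159.

0.6159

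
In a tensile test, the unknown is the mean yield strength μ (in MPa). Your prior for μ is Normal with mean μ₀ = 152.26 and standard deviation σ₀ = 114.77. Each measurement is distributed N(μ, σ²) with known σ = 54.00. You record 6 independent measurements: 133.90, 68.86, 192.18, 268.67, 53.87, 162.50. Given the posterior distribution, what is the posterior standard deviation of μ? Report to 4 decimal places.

21.6496

For Normal data with known variance σ², a Normal(μ₀, σ₀²) prior on μ is conjugate. Posterior precision = 1/σ₀² + n/σ²; posterior mean is the precision-weighted average of μ₀ and x̄.
σ₀² = 114.77² = 13172.1529, σ² = 54.00² = 2916; σ² + n·σ₀² = 2916 + 6·13172.1529 = 81948.9174.
Posterior precision = 1/σ₀² + n/σ² = 1/13172.1529 + 6/2916 = (σ² + n·σ₀²)/(σ₀²σ²) = 81948.9174/(13172.1529·2916); posterior variance σₙ² = σ₀²σ²/(σ² + n·σ₀²) = 13172.1529·2916/81948.9174 = 468.706593.
Posterior SD = √σₙ² = √(13172.1529·2916/81948.9174) = 21.6496.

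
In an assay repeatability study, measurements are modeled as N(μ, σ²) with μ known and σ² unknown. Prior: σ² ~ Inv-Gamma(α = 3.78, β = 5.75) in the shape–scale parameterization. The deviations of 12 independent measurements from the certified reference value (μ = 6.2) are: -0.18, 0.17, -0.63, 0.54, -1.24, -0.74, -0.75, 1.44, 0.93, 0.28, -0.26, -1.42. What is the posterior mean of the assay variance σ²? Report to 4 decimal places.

1.1389

With known mean μ and an Inverse-Gamma(α, β) prior on σ², the Normal likelihood is conjugate: posterior is Inv-Gamma(α + n/2, β + Σ(xᵢ−μ)²/2).
Σ(xᵢ−μ)² = (-0.18)² + (0.17)² + (-0.63)² + (0.54)² + (-1.24)² + (-0.74)² + (-0.75)² + (1.44)² + (0.93)² + (0.28)² + (-0.26)² + (-1.42)² = 8.4984.
Posterior: Inv-Gamma(3.78 + 12/2, 5.75 + 8.4984/2) = Inv-Gamma(9.78, 9.99920).
E[σ²|data] = β/(α−1) = 9.99920/8.78 = 1.1389.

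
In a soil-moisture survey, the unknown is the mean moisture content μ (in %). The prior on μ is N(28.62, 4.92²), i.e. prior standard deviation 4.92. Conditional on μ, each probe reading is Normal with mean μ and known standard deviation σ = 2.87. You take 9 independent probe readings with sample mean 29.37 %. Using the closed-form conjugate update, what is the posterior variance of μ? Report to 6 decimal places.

0.881869

For Normal data with known variance σ², a Normal(μ₀, σ₀²) prior on μ is conjugate. Posterior precision = 1/σ₀² + n/σ²; posterior mean is the precision-weighted average of μ₀ and x̄.
σ₀² = 4.92² = 24.2064, σ² = 2.87² = 8.2369; σ² + n·σ₀² = 8.2369 + 9·24.2064 = 226.0945.
Posterior precision = 1/σ₀² + n/σ² = 1/24.2064 + 9/8.2369 = (σ² + n·σ₀²)/(σ₀²σ²) = 226.0945/(24.2064·8.2369); posterior variance σₙ² = σ₀²σ²/(σ² + n·σ₀²) = 24.2064·8.2369/226.0945 = 0.881869.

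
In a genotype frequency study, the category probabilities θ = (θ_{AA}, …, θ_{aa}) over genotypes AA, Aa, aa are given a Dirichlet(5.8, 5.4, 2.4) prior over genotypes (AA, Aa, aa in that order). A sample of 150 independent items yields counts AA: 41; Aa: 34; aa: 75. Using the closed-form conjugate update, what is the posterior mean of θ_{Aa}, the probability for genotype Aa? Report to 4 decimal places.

0.2408

The Dirichlet prior is conjugate to the Multinomial likelihood: each posterior αⱼ = prior αⱼ + observed count nⱼ.
Posterior concentration: (46.8, 39.4, 77.4), total = 163.6.
E[θ_{Aa}|data] = α_{Aa}/Σα = 39.4/163.6 = 0.2408.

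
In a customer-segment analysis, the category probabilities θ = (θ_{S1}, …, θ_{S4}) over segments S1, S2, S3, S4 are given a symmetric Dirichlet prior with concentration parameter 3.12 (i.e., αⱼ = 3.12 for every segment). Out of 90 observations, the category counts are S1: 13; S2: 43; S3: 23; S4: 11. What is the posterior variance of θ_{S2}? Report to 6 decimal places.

The Dirichlet prior is conjugate to the Multinomial likelihood: each posterior αⱼ = prior αⱼ + observed count nⱼ.
Posterior concentration: (16.12, 46.12, 26.12, 14.12), total = 102.48.
Var[θ_j] = α_j(Σα−α_j)/((Σα)²(Σα+1)) = 46.12·56.36/(102.48²·103.48) = 0.002392.

0.002392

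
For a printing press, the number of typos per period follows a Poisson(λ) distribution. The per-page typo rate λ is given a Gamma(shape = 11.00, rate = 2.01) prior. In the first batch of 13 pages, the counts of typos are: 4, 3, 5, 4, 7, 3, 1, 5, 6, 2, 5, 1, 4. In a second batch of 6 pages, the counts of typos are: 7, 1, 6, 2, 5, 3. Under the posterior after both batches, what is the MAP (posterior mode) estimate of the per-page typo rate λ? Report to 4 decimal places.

With a Gamma(shape α, rate β) prior, the Poisson likelihood is conjugate: the posterior is Gamma(α + ΣXᵢ, β + n).
Batch 1: sum of counts S = 50 over n = 13 pages.
After batch 1: Gamma(α+S, β+n) = Gamma(11.00+50, 2.01+13) = Gamma(61.00, 15.01).
Batch 2: sum of counts S = 24 over n = 6 pages.
After batch 2: Gamma(α+S, β+n) = Gamma(61.00+24, 15.01+6) = Gamma(85.00, 21.01).
Mode of Gamma(α,β) for α≥1 is (α−1)/β = 84.00/21.01 = 3.9981.

3.9981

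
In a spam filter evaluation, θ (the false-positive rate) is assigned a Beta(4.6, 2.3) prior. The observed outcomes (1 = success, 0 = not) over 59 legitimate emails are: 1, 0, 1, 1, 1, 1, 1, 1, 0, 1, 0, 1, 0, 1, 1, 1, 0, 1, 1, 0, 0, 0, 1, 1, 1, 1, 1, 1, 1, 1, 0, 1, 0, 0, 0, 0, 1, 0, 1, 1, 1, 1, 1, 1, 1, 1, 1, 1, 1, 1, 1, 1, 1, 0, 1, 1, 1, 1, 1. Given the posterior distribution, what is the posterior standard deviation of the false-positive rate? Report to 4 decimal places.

0.0538

The Beta prior is conjugate to a Binomial/Bernoulli likelihood; the update adds successes to α and failures to β.
Posterior: Beta(α+k, β+n−k) = Beta(4.6+44, 2.3+15) = Beta(48.6, 17.3).
Var = αβ/((α+β)²(α+β+1)) = 48.6·17.3/(65.9²·66.9) = 0.00289391; SD = √0.00289391 = 0.0538.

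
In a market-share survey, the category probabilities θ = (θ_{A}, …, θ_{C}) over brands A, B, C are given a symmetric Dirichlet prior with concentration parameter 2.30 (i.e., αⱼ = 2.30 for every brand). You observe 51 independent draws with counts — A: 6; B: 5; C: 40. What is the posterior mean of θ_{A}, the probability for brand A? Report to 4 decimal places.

0.1434

The Dirichlet prior is conjugate to the Multinomial likelihood: each posterior αⱼ = prior αⱼ + observed count nⱼ.
Posterior concentration: (8.30, 7.30, 42.30), total = 57.90.
E[θ_{A}|data] = α_{A}/Σα = 8.30/57.90 = 0.1434.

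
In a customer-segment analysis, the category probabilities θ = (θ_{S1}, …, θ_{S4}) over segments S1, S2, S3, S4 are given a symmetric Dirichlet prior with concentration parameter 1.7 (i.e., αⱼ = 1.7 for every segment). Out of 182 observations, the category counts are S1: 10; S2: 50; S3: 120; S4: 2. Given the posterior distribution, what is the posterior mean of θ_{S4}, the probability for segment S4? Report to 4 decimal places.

0.0196

The Dirichlet prior is conjugate to the Multinomial likelihood: each posterior αⱼ = prior αⱼ + observed count nⱼ.
Posterior concentration: (11.7, 51.7, 121.7, 3.7), total = 188.8.
E[θ_{S4}|data] = α_{S4}/Σα = 3.7/188.8 = 0.0196.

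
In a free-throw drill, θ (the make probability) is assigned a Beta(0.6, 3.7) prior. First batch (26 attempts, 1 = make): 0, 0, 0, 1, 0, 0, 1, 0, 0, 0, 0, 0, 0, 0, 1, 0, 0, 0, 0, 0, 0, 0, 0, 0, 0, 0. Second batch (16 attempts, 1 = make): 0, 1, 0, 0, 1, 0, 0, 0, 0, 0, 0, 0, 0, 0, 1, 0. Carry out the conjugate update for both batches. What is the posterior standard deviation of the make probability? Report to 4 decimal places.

0.0508

The Beta prior is conjugate to a Binomial/Bernoulli likelihood; the update adds successes to α and failures to β.
After batch 1: Beta(0.6+3, 3.7+23) = Beta(3.6, 26.7).
After batch 2: Beta(3.6+3, 26.7+13) = Beta(6.6, 39.7).
Var = αβ/((α+β)²(α+β+1)) = 6.6·39.7/(46.3²·47.3) = 0.00258411; SD = √0.00258411 = 0.0508.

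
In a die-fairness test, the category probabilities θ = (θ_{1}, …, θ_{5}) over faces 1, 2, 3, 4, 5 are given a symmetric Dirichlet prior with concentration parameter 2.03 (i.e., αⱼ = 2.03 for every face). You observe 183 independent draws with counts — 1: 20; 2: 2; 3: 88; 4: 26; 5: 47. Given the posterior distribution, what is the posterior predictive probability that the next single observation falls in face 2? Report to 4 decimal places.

The Dirichlet prior is conjugate to the Multinomial likelihood: each posterior αⱼ = prior αⱼ + observed count nⱼ.
Posterior concentration: (22.03, 4.03, 90.03, 28.03, 49.03), total = 193.15.
P(next = 2 | data) = α_{2}/Σα = 0.0209.

0.0209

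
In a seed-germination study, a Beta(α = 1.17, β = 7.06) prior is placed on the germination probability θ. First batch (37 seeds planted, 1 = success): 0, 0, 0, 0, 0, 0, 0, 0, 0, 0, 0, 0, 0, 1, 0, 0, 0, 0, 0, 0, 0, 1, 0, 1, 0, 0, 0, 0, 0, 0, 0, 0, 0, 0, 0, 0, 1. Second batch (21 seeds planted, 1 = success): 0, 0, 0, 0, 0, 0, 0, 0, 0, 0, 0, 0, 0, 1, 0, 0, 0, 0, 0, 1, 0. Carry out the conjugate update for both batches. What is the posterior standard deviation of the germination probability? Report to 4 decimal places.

0.0379

The Beta prior is conjugate to a Binomial/Bernoulli likelihood; the update adds successes to α and failures to β.
After batch 1: Beta(1.17+4, 7.06+33) = Beta(5.17, 40.06).
After batch 2: Beta(5.17+2, 40.06+19) = Beta(7.17, 59.06).
Var = αβ/((α+β)²(α+β+1)) = 7.17·59.06/(66.23²·67.23) = 0.00143595; SD = √0.00143595 = 0.0379.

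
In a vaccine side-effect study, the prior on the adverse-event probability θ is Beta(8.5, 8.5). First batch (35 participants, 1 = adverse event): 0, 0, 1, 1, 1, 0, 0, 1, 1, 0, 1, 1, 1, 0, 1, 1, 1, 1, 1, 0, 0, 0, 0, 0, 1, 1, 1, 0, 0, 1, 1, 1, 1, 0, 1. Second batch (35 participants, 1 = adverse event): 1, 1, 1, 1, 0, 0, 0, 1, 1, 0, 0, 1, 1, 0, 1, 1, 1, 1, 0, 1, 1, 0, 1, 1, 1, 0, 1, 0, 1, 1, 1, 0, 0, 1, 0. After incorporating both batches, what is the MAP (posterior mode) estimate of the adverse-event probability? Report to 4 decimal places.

0.5941

The Beta prior is conjugate to a Binomial/Bernoulli likelihood; the update adds successes to α and failures to β.
After batch 1: Beta(8.5+21, 8.5+14) = Beta(29.5, 22.5).
After batch 2: Beta(29.5+22, 22.5+13) = Beta(51.5, 35.5).
Mode of Beta(a,b) for a,b>1 is (a−1)/(a+b−2) = 50.5/85.0 = 0.5941.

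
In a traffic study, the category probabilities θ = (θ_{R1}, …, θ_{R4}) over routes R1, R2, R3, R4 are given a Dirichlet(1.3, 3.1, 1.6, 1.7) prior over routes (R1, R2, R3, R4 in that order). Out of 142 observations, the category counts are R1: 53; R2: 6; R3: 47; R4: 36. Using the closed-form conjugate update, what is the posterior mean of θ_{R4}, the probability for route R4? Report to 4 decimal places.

0.2518

The Dirichlet prior is conjugate to the Multinomial likelihood: each posterior αⱼ = prior αⱼ + observed count nⱼ.
Posterior concentration: (54.3, 9.1, 48.6, 37.7), total = 149.7.
E[θ_{R4}|data] = α_{R4}/Σα = 37.7/149.7 = 0.2518.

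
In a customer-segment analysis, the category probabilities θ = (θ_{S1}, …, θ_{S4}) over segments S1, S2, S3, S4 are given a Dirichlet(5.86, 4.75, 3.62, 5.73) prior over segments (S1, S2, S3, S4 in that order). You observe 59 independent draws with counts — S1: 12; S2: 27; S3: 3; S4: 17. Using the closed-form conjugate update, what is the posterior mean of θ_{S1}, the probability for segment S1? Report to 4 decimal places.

The Dirichlet prior is conjugate to the Multinomial likelihood: each posterior αⱼ = prior αⱼ + observed count nⱼ.
Posterior concentration: (17.86, 31.75, 6.62, 22.73), total = 78.96.
E[θ_{S1}|data] = α_{S1}/Σα = 17.86/78.96 = 0.2262.

0.2262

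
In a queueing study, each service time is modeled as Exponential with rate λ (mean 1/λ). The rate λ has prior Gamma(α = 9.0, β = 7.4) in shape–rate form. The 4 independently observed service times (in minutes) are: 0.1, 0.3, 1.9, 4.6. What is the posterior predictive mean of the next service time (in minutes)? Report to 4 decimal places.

1.1917

With a Gamma(shape α, rate β) prior on the exponential rate λ, the posterior after n observations with total T = Σxᵢ is Gamma(α+n, β+T).
Sum of observations T = 6.9 minutes; n = 4.
Posterior: Gamma(9.0+4, 7.4+6.9) = Gamma(13.0, 14.3).
The predictive distribution for the next observation is Lomax; its mean is β/(α−1) = 14.3/12.0 = 1.1917.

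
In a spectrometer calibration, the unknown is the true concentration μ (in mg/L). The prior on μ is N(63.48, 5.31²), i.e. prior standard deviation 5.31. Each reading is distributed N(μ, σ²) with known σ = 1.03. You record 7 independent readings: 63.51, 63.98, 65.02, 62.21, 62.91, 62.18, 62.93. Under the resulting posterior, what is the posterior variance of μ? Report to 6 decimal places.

For Normal data with known variance σ², a Normal(μ₀, σ₀²) prior on μ is conjugate. Posterior precision = 1/σ₀² + n/σ²; posterior mean is the precision-weighted average of μ₀ and x̄.
σ₀² = 5.31² = 28.1961, σ² = 1.03² = 1.0609; σ² + n·σ₀² = 1.0609 + 7·28.1961 = 198.4336.
Posterior precision = 1/σ₀² + n/σ² = 1/28.1961 + 7/1.0609 = (σ² + n·σ₀²)/(σ₀²σ²) = 198.4336/(28.1961·1.0609); posterior variance σₙ² = σ₀²σ²/(σ² + n·σ₀²) = 28.1961·1.0609/198.4336 = 0.150747.

0.150747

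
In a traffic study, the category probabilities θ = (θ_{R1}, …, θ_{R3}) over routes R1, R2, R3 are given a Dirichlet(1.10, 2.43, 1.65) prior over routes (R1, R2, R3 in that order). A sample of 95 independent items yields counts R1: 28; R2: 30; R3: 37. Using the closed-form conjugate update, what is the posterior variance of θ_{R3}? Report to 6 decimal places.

0.002342

The Dirichlet prior is conjugate to the Multinomial likelihood: each posterior αⱼ = prior αⱼ + observed count nⱼ.
Posterior concentration: (29.10, 32.43, 38.65), total = 100.18.
Var[θ_j] = α_j(Σα−α_j)/((Σα)²(Σα+1)) = 38.65·61.53/(100.18²·101.18) = 0.002342.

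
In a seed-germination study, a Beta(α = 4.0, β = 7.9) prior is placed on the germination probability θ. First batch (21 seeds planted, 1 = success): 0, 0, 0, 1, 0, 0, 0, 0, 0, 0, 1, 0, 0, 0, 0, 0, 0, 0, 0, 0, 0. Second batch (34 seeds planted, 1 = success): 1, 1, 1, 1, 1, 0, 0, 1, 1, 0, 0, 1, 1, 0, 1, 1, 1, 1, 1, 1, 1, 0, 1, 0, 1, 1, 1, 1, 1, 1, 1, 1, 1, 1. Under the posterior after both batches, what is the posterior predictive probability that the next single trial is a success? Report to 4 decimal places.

The Beta prior is conjugate to a Binomial/Bernoulli likelihood; the update adds successes to α and failures to β.
After batch 1: Beta(4.0+2, 7.9+19) = Beta(6.0, 26.9).
After batch 2: Beta(6.0+27, 26.9+7) = Beta(33.0, 33.9).
For a single future Bernoulli trial, P(success | data) = α/(α+β) = 0.4933.

0.4933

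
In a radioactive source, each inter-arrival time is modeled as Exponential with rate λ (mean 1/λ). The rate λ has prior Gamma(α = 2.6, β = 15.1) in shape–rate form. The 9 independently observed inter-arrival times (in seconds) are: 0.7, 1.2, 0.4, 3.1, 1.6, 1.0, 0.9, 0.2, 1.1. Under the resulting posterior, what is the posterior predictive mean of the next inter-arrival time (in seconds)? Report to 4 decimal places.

With a Gamma(shape α, rate β) prior on the exponential rate λ, the posterior after n observations with total T = Σxᵢ is Gamma(α+n, β+T).
Sum of observations T = 10.2 seconds; n = 9.
Posterior: Gamma(2.6+9, 15.1+10.2) = Gamma(11.6, 25.3).
The predictive distribution for the next observation is Lomax; its mean is β/(α−1) = 25.3/10.6 = 2.3868.

2.3868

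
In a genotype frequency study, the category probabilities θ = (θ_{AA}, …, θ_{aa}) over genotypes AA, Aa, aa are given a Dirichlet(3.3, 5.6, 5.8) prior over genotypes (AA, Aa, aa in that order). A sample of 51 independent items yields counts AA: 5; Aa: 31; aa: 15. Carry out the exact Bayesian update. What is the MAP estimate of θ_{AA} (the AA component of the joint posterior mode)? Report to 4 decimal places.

The Dirichlet prior is conjugate to the Multinomial likelihood: each posterior αⱼ = prior αⱼ + observed count nⱼ.
Posterior concentration: (8.3, 36.6, 20.8), total = 65.7.
Joint mode component: (α_{AA}−1)/(Σα−K) = 7.3/62.7 = 0.1164.

0.1164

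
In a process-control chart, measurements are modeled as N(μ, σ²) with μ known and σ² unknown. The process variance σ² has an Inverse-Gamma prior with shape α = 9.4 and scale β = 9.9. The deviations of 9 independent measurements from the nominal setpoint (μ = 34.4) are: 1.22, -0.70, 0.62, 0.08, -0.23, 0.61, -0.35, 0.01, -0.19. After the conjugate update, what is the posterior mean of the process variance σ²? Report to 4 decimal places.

With known mean μ and an Inverse-Gamma(α, β) prior on σ², the Normal likelihood is conjugate: posterior is Inv-Gamma(α + n/2, β + Σ(xᵢ−μ)²/2).
Σ(xᵢ−μ)² = (1.22)² + (-0.70)² + (0.62)² + (0.08)² + (-0.23)² + (0.61)² + (-0.35)² + (0.01)² + (-0.19)² = 2.9529.
Posterior: Inv-Gamma(9.4 + 9/2, 9.9 + 2.9529/2) = Inv-Gamma(13.90, 11.37645).
E[σ²|data] = β/(α−1) = 11.37645/12.90 = 0.8819.

0.8819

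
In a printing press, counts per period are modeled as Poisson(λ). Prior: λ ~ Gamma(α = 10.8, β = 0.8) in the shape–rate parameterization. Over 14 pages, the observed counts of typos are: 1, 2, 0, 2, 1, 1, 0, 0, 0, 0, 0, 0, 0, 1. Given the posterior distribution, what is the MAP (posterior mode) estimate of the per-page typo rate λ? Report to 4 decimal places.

1.2027

With a Gamma(shape α, rate β) prior, the Poisson likelihood is conjugate: the posterior is Gamma(α + ΣXᵢ, β + n).
Sum of counts S = 8 over n = 14 pages.
Posterior: Gamma(α+S, β+n) = Gamma(10.8+8, 0.8+14) = Gamma(18.8, 14.8).
Mode of Gamma(α,β) for α≥1 is (α−1)/β = 17.8/14.8 = 1.2027.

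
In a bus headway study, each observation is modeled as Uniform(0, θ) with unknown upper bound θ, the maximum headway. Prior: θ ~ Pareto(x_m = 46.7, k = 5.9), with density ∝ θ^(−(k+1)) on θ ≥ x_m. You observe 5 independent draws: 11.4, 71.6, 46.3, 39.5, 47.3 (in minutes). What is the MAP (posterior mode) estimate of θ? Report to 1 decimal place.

A Pareto(scale x_m, shape k) prior on the upper bound θ of Uniform(0, θ) is conjugate: posterior is Pareto(max(x_m, max xᵢ), k + n).
Sample maximum = 71.6; prior scale x_m = 46.7 → posterior scale = max = 71.6.
Posterior shape = 5.9 + 5 = 10.9.
The Pareto density is decreasing on [x_m, ∞), so the mode is x_m = 71.6.

71.6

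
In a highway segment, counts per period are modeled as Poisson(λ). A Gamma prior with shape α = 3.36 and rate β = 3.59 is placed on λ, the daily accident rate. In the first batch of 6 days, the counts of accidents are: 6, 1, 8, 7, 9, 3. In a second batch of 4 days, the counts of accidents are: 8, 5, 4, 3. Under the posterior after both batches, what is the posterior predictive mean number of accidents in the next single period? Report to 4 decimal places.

With a Gamma(shape α, rate β) prior, the Poisson likelihood is conjugate: the posterior is Gamma(α + ΣXᵢ, β + n).
Batch 1: sum of counts S = 34 over n = 6 days.
After batch 1: Gamma(α+S, β+n) = Gamma(3.36+34, 3.59+6) = Gamma(37.36, 9.59).
Batch 2: sum of counts S = 20 over n = 4 days.
After batch 2: Gamma(α+S, β+n) = Gamma(37.36+20, 9.59+4) = Gamma(57.36, 13.59).
The predictive distribution for one future period is NegBinom with mean α/β = 4.2208.

4.2208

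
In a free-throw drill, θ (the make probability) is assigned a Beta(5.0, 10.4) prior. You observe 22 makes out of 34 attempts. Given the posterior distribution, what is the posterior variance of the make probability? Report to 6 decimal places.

0.004917

The Beta prior is conjugate to a Binomial/Bernoulli likelihood; the update adds successes to α and failures to β.
Posterior: Beta(α+k, β+n−k) = Beta(5.0+22, 10.4+12) = Beta(27.0, 22.4).
Var = αβ/((α+β)²(α+β+1)) = 27.0·22.4/(49.4²·50.4) = 0.004917.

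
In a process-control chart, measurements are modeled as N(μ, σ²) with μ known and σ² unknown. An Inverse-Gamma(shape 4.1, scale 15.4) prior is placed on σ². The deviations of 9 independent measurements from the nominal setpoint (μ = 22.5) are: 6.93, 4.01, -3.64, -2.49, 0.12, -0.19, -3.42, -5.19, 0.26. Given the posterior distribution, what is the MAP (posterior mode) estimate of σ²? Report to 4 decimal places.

7.9742

With known mean μ and an Inverse-Gamma(α, β) prior on σ², the Normal likelihood is conjugate: posterior is Inv-Gamma(α + n/2, β + Σ(xᵢ−μ)²/2).
Σ(xᵢ−μ)² = (6.93)² + (4.01)² + (-3.64)² + (-2.49)² + (0.12)² + (-0.19)² + (-3.42)² + (-5.19)² + (0.26)² = 122.3053.
Posterior: Inv-Gamma(4.1 + 9/2, 15.4 + 122.3053/2) = Inv-Gamma(8.60, 76.55265).
Mode = β/(α+1) = 76.55265/9.60 = 7.9742.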